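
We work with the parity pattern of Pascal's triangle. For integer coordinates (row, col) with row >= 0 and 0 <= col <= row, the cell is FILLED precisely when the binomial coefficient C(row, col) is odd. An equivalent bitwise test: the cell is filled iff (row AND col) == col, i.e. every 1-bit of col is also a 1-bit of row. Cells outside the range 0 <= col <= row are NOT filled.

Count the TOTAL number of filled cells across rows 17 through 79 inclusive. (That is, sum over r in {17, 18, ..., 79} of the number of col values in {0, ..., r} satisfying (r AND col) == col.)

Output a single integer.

r17=10001 pc2: +4 =4
r18=10010 pc2: +4 =8
r19=10011 pc3: +8 =16
r20=10100 pc2: +4 =20
r21=10101 pc3: +8 =28
r22=10110 pc3: +8 =36
r23=10111 pc4: +16 =52
r24=11000 pc2: +4 =56
r25=11001 pc3: +8 =64
r26=11010 pc3: +8 =72
r27=11011 pc4: +16 =88
r28=11100 pc3: +8 =96
r29=11101 pc4: +16 =112
r30=11110 pc4: +16 =128
r31=11111 pc5: +32 =160
r32=100000 pc1: +2 =162
r33=100001 pc2: +4 =166
r34=100010 pc2: +4 =170
r35=100011 pc3: +8 =178
r36=100100 pc2: +4 =182
r37=100101 pc3: +8 =190
r38=100110 pc3: +8 =198
r39=100111 pc4: +16 =214
r40=101000 pc2: +4 =218
r41=101001 pc3: +8 =226
r42=101010 pc3: +8 =234
r43=101011 pc4: +16 =250
r44=101100 pc3: +8 =258
r45=101101 pc4: +16 =274
r46=101110 pc4: +16 =290
r47=101111 pc5: +32 =322
r48=110000 pc2: +4 =326
r49=110001 pc3: +8 =334
r50=110010 pc3: +8 =342
r51=110011 pc4: +16 =358
r52=110100 pc3: +8 =366
r53=110101 pc4: +16 =382
r54=110110 pc4: +16 =398
r55=110111 pc5: +32 =430
r56=111000 pc3: +8 =438
r57=111001 pc4: +16 =454
r58=111010 pc4: +16 =470
r59=111011 pc5: +32 =502
r60=111100 pc4: +16 =518
r61=111101 pc5: +32 =550
r62=111110 pc5: +32 =582
r63=111111 pc6: +64 =646
r64=1000000 pc1: +2 =648
r65=1000001 pc2: +4 =652
r66=1000010 pc2: +4 =656
r67=1000011 pc3: +8 =664
r68=1000100 pc2: +4 =668
r69=1000101 pc3: +8 =676
r70=1000110 pc3: +8 =684
r71=1000111 pc4: +16 =700
r72=1001000 pc2: +4 =704
r73=1001001 pc3: +8 =712
r74=1001010 pc3: +8 =720
r75=1001011 pc4: +16 =736
r76=1001100 pc3: +8 =744
r77=1001101 pc4: +16 =760
r78=1001110 pc4: +16 =776
r79=1001111 pc5: +32 =808

Answer: 808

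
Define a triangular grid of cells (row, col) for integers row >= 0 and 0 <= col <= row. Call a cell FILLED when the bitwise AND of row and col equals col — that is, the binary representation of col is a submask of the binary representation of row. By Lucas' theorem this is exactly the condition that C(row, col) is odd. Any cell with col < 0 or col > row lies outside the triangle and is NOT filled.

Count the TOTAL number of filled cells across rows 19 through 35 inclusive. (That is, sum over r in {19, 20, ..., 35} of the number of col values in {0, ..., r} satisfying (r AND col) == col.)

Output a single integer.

r19=10011 pc3: +8 =8
r20=10100 pc2: +4 =12
r21=10101 pc3: +8 =20
r22=10110 pc3: +8 =28
r23=10111 pc4: +16 =44
r24=11000 pc2: +4 =48
r25=11001 pc3: +8 =56
r26=11010 pc3: +8 =64
r27=11011 pc4: +16 =80
r28=11100 pc3: +8 =88
r29=11101 pc4: +16 =104
r30=11110 pc4: +16 =120
r31=11111 pc5: +32 =152
r32=100000 pc1: +2 =154
r33=100001 pc2: +4 =158
r34=100010 pc2: +4 =162
r35=100011 pc3: +8 =170

Answer: 170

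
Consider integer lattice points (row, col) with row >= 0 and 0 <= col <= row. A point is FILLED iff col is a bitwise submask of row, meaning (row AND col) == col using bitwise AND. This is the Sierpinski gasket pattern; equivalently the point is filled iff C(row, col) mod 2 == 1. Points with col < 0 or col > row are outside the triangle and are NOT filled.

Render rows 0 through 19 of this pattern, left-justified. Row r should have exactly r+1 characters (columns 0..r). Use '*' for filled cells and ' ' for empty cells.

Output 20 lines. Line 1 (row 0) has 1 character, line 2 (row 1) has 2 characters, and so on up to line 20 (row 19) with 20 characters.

r0=0: *
r1=1: **
r2=10: * *
r3=11: ****
r4=100: *   *
r5=101: **  **
r6=110: * * * *
r7=111: ********
r8=1000: *       *
r9=1001: **      **
r10=1010: * *     * *
r11=1011: ****    ****
r12=1100: *   *   *   *
r13=1101: **  **  **  **
r14=1110: * * * * * * * *
r15=1111: ****************
r16=10000: *               *
r17=10001: **              **
r18=10010: * *             * *
r19=10011: ****            ****

Answer: *
**
* *
****
*   *
**  **
* * * *
********
*       *
**      **
* *     * *
****    ****
*   *   *   *
**  **  **  **
* * * * * * * *
****************
*               *
**              **
* *             * *
****            ****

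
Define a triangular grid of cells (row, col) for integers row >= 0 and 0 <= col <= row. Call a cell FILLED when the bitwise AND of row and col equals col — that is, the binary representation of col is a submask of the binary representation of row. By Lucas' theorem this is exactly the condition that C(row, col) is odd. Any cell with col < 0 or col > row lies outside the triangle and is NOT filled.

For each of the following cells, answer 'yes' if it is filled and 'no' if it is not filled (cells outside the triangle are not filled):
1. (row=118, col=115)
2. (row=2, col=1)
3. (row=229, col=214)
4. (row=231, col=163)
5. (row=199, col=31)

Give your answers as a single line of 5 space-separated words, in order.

Answer: no no no yes no

Derivation:
(118,115): row=0b1110110, col=0b1110011, row AND col = 0b1110010 = 114; 114 != 115 -> empty
(2,1): row=0b10, col=0b1, row AND col = 0b0 = 0; 0 != 1 -> empty
(229,214): row=0b11100101, col=0b11010110, row AND col = 0b11000100 = 196; 196 != 214 -> empty
(231,163): row=0b11100111, col=0b10100011, row AND col = 0b10100011 = 163; 163 == 163 -> filled
(199,31): row=0b11000111, col=0b11111, row AND col = 0b111 = 7; 7 != 31 -> empty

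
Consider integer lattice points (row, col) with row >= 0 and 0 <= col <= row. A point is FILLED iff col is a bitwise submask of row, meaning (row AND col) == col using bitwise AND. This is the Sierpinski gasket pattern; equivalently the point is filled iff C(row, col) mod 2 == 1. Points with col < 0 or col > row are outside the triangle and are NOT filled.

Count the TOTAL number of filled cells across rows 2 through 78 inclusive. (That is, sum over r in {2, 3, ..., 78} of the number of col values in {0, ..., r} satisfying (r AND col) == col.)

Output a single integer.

Answer: 856

Derivation:
r2=10 pc1: +2 =2
r3=11 pc2: +4 =6
r4=100 pc1: +2 =8
r5=101 pc2: +4 =12
r6=110 pc2: +4 =16
r7=111 pc3: +8 =24
r8=1000 pc1: +2 =26
r9=1001 pc2: +4 =30
r10=1010 pc2: +4 =34
r11=1011 pc3: +8 =42
r12=1100 pc2: +4 =46
r13=1101 pc3: +8 =54
r14=1110 pc3: +8 =62
r15=1111 pc4: +16 =78
r16=10000 pc1: +2 =80
r17=10001 pc2: +4 =84
r18=10010 pc2: +4 =88
r19=10011 pc3: +8 =96
r20=10100 pc2: +4 =100
r21=10101 pc3: +8 =108
r22=10110 pc3: +8 =116
r23=10111 pc4: +16 =132
r24=11000 pc2: +4 =136
r25=11001 pc3: +8 =144
r26=11010 pc3: +8 =152
r27=11011 pc4: +16 =168
r28=11100 pc3: +8 =176
r29=11101 pc4: +16 =192
r30=11110 pc4: +16 =208
r31=11111 pc5: +32 =240
r32=100000 pc1: +2 =242
r33=100001 pc2: +4 =246
r34=100010 pc2: +4 =250
r35=100011 pc3: +8 =258
r36=100100 pc2: +4 =262
r37=100101 pc3: +8 =270
r38=100110 pc3: +8 =278
r39=100111 pc4: +16 =294
r40=101000 pc2: +4 =298
r41=101001 pc3: +8 =306
r42=101010 pc3: +8 =314
r43=101011 pc4: +16 =330
r44=101100 pc3: +8 =338
r45=101101 pc4: +16 =354
r46=101110 pc4: +16 =370
r47=101111 pc5: +32 =402
r48=110000 pc2: +4 =406
r49=110001 pc3: +8 =414
r50=110010 pc3: +8 =422
r51=110011 pc4: +16 =438
r52=110100 pc3: +8 =446
r53=110101 pc4: +16 =462
r54=110110 pc4: +16 =478
r55=110111 pc5: +32 =510
r56=111000 pc3: +8 =518
r57=111001 pc4: +16 =534
r58=111010 pc4: +16 =550
r59=111011 pc5: +32 =582
r60=111100 pc4: +16 =598
r61=111101 pc5: +32 =630
r62=111110 pc5: +32 =662
r63=111111 pc6: +64 =726
r64=1000000 pc1: +2 =728
r65=1000001 pc2: +4 =732
r66=1000010 pc2: +4 =736
r67=1000011 pc3: +8 =744
r68=1000100 pc2: +4 =748
r69=1000101 pc3: +8 =756
r70=1000110 pc3: +8 =764
r71=1000111 pc4: +16 =780
r72=1001000 pc2: +4 =784
r73=1001001 pc3: +8 =792
r74=1001010 pc3: +8 =800
r75=1001011 pc4: +16 =816
r76=1001100 pc3: +8 =824
r77=1001101 pc4: +16 =840
r78=1001110 pc4: +16 =856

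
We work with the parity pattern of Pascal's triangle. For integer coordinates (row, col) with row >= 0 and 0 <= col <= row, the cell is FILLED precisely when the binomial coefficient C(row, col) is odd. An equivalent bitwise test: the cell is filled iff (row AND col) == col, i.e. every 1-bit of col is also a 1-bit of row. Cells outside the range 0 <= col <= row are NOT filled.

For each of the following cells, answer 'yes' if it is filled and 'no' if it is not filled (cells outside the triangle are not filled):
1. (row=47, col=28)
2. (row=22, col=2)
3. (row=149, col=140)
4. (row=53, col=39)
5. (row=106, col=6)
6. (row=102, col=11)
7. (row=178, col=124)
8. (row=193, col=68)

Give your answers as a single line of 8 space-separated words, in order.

(47,28): row=0b101111, col=0b11100, row AND col = 0b1100 = 12; 12 != 28 -> empty
(22,2): row=0b10110, col=0b10, row AND col = 0b10 = 2; 2 == 2 -> filled
(149,140): row=0b10010101, col=0b10001100, row AND col = 0b10000100 = 132; 132 != 140 -> empty
(53,39): row=0b110101, col=0b100111, row AND col = 0b100101 = 37; 37 != 39 -> empty
(106,6): row=0b1101010, col=0b110, row AND col = 0b10 = 2; 2 != 6 -> empty
(102,11): row=0b1100110, col=0b1011, row AND col = 0b10 = 2; 2 != 11 -> empty
(178,124): row=0b10110010, col=0b1111100, row AND col = 0b110000 = 48; 48 != 124 -> empty
(193,68): row=0b11000001, col=0b1000100, row AND col = 0b1000000 = 64; 64 != 68 -> empty

Answer: no yes no no no no no no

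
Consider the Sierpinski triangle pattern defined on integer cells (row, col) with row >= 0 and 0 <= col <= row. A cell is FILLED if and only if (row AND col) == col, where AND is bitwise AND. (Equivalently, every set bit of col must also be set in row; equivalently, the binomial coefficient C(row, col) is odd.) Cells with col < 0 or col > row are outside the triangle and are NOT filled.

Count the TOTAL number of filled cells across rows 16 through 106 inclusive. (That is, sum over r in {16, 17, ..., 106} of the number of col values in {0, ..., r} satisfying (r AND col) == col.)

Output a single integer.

r16=10000 pc1: +2 =2
r17=10001 pc2: +4 =6
r18=10010 pc2: +4 =10
r19=10011 pc3: +8 =18
r20=10100 pc2: +4 =22
r21=10101 pc3: +8 =30
r22=10110 pc3: +8 =38
r23=10111 pc4: +16 =54
r24=11000 pc2: +4 =58
r25=11001 pc3: +8 =66
r26=11010 pc3: +8 =74
r27=11011 pc4: +16 =90
r28=11100 pc3: +8 =98
r29=11101 pc4: +16 =114
r30=11110 pc4: +16 =130
r31=11111 pc5: +32 =162
r32=100000 pc1: +2 =164
r33=100001 pc2: +4 =168
r34=100010 pc2: +4 =172
r35=100011 pc3: +8 =180
r36=100100 pc2: +4 =184
r37=100101 pc3: +8 =192
r38=100110 pc3: +8 =200
r39=100111 pc4: +16 =216
r40=101000 pc2: +4 =220
r41=101001 pc3: +8 =228
r42=101010 pc3: +8 =236
r43=101011 pc4: +16 =252
r44=101100 pc3: +8 =260
r45=101101 pc4: +16 =276
r46=101110 pc4: +16 =292
r47=101111 pc5: +32 =324
r48=110000 pc2: +4 =328
r49=110001 pc3: +8 =336
r50=110010 pc3: +8 =344
r51=110011 pc4: +16 =360
r52=110100 pc3: +8 =368
r53=110101 pc4: +16 =384
r54=110110 pc4: +16 =400
r55=110111 pc5: +32 =432
r56=111000 pc3: +8 =440
r57=111001 pc4: +16 =456
r58=111010 pc4: +16 =472
r59=111011 pc5: +32 =504
r60=111100 pc4: +16 =520
r61=111101 pc5: +32 =552
r62=111110 pc5: +32 =584
r63=111111 pc6: +64 =648
r64=1000000 pc1: +2 =650
r65=1000001 pc2: +4 =654
r66=1000010 pc2: +4 =658
r67=1000011 pc3: +8 =666
r68=1000100 pc2: +4 =670
r69=1000101 pc3: +8 =678
r70=1000110 pc3: +8 =686
r71=1000111 pc4: +16 =702
r72=1001000 pc2: +4 =706
r73=1001001 pc3: +8 =714
r74=1001010 pc3: +8 =722
r75=1001011 pc4: +16 =738
r76=1001100 pc3: +8 =746
r77=1001101 pc4: +16 =762
r78=1001110 pc4: +16 =778
r79=1001111 pc5: +32 =810
r80=1010000 pc2: +4 =814
r81=1010001 pc3: +8 =822
r82=1010010 pc3: +8 =830
r83=1010011 pc4: +16 =846
r84=1010100 pc3: +8 =854
r85=1010101 pc4: +16 =870
r86=1010110 pc4: +16 =886
r87=1010111 pc5: +32 =918
r88=1011000 pc3: +8 =926
r89=1011001 pc4: +16 =942
r90=1011010 pc4: +16 =958
r91=1011011 pc5: +32 =990
r92=1011100 pc4: +16 =1006
r93=1011101 pc5: +32 =1038
r94=1011110 pc5: +32 =1070
r95=1011111 pc6: +64 =1134
r96=1100000 pc2: +4 =1138
r97=1100001 pc3: +8 =1146
r98=1100010 pc3: +8 =1154
r99=1100011 pc4: +16 =1170
r100=1100100 pc3: +8 =1178
r101=1100101 pc4: +16 =1194
r102=1100110 pc4: +16 =1210
r103=1100111 pc5: +32 =1242
r104=1101000 pc3: +8 =1250
r105=1101001 pc4: +16 =1266
r106=1101010 pc4: +16 =1282

Answer: 1282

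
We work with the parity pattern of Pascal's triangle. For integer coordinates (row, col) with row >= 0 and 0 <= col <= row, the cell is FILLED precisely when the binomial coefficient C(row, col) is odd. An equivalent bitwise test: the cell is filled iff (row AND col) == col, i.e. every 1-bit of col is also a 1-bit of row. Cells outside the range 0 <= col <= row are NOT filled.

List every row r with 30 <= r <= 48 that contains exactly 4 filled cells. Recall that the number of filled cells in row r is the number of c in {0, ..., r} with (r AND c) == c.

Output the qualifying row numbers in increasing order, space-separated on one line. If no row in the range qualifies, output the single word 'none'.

Row r has 2^popcount(r) filled cells, so we need popcount(r) = log2(4) = 2.
Scan r = 30..48 and keep those with exactly 2 one-bits:
r=30=11110 popcount=4 -> skip
r=31=11111 popcount=5 -> skip
r=32=100000 popcount=1 -> skip
r=33=100001 popcount=2 -> KEEP
r=34=100010 popcount=2 -> KEEP
r=35=100011 popcount=3 -> skip
r=36=100100 popcount=2 -> KEEP
r=37=100101 popcount=3 -> skip
r=38=100110 popcount=3 -> skip
r=39=100111 popcount=4 -> skip
r=40=101000 popcount=2 -> KEEP
r=41=101001 popcount=3 -> skip
r=42=101010 popcount=3 -> skip
r=43=101011 popcount=4 -> skip
r=44=101100 popcount=3 -> skip
r=45=101101 popcount=4 -> skip
r=46=101110 popcount=4 -> skip
r=47=101111 popcount=5 -> skip
r=48=110000 popcount=2 -> KEEP
Kept rows: 33 34 36 40 48

Answer: 33 34 36 40 48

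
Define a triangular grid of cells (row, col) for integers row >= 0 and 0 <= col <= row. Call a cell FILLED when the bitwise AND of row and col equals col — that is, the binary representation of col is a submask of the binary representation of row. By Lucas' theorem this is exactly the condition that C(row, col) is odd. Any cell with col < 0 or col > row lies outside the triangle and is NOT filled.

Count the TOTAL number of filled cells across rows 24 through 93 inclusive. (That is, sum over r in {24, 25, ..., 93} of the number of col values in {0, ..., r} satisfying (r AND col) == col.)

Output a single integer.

Answer: 984

Derivation:
r24=11000 pc2: +4 =4
r25=11001 pc3: +8 =12
r26=11010 pc3: +8 =20
r27=11011 pc4: +16 =36
r28=11100 pc3: +8 =44
r29=11101 pc4: +16 =60
r30=11110 pc4: +16 =76
r31=11111 pc5: +32 =108
r32=100000 pc1: +2 =110
r33=100001 pc2: +4 =114
r34=100010 pc2: +4 =118
r35=100011 pc3: +8 =126
r36=100100 pc2: +4 =130
r37=100101 pc3: +8 =138
r38=100110 pc3: +8 =146
r39=100111 pc4: +16 =162
r40=101000 pc2: +4 =166
r41=101001 pc3: +8 =174
r42=101010 pc3: +8 =182
r43=101011 pc4: +16 =198
r44=101100 pc3: +8 =206
r45=101101 pc4: +16 =222
r46=101110 pc4: +16 =238
r47=101111 pc5: +32 =270
r48=110000 pc2: +4 =274
r49=110001 pc3: +8 =282
r50=110010 pc3: +8 =290
r51=110011 pc4: +16 =306
r52=110100 pc3: +8 =314
r53=110101 pc4: +16 =330
r54=110110 pc4: +16 =346
r55=110111 pc5: +32 =378
r56=111000 pc3: +8 =386
r57=111001 pc4: +16 =402
r58=111010 pc4: +16 =418
r59=111011 pc5: +32 =450
r60=111100 pc4: +16 =466
r61=111101 pc5: +32 =498
r62=111110 pc5: +32 =530
r63=111111 pc6: +64 =594
r64=1000000 pc1: +2 =596
r65=1000001 pc2: +4 =600
r66=1000010 pc2: +4 =604
r67=1000011 pc3: +8 =612
r68=1000100 pc2: +4 =616
r69=1000101 pc3: +8 =624
r70=1000110 pc3: +8 =632
r71=1000111 pc4: +16 =648
r72=1001000 pc2: +4 =652
r73=1001001 pc3: +8 =660
r74=1001010 pc3: +8 =668
r75=1001011 pc4: +16 =684
r76=1001100 pc3: +8 =692
r77=1001101 pc4: +16 =708
r78=1001110 pc4: +16 =724
r79=1001111 pc5: +32 =756
r80=1010000 pc2: +4 =760
r81=1010001 pc3: +8 =768
r82=1010010 pc3: +8 =776
r83=1010011 pc4: +16 =792
r84=1010100 pc3: +8 =800
r85=1010101 pc4: +16 =816
r86=1010110 pc4: +16 =832
r87=1010111 pc5: +32 =864
r88=1011000 pc3: +8 =872
r89=1011001 pc4: +16 =888
r90=1011010 pc4: +16 =904
r91=1011011 pc5: +32 =936
r92=1011100 pc4: +16 =952
r93=1011101 pc5: +32 =984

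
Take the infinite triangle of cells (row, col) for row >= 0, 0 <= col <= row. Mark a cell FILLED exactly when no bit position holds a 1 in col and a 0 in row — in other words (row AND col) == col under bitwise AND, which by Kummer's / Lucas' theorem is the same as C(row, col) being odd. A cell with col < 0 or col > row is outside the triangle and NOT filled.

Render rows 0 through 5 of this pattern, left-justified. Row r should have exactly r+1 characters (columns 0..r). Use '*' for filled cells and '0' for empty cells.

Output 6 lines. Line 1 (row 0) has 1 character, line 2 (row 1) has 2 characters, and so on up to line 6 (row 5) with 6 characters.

r0=0: *
r1=1: **
r2=10: *0*
r3=11: ****
r4=100: *000*
r5=101: **00**

Answer: *
**
*0*
****
*000*
**00**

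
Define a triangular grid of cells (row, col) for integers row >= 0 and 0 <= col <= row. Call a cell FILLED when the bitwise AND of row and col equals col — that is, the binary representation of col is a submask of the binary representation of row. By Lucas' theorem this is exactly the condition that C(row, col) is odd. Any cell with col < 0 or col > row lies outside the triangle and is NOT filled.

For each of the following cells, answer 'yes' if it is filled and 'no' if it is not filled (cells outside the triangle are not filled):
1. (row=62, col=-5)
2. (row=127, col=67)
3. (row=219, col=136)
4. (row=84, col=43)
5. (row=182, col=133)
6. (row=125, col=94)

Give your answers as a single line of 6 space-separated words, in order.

Answer: no yes yes no no no

Derivation:
(62,-5): col outside [0, 62] -> not filled
(127,67): row=0b1111111, col=0b1000011, row AND col = 0b1000011 = 67; 67 == 67 -> filled
(219,136): row=0b11011011, col=0b10001000, row AND col = 0b10001000 = 136; 136 == 136 -> filled
(84,43): row=0b1010100, col=0b101011, row AND col = 0b0 = 0; 0 != 43 -> empty
(182,133): row=0b10110110, col=0b10000101, row AND col = 0b10000100 = 132; 132 != 133 -> empty
(125,94): row=0b1111101, col=0b1011110, row AND col = 0b1011100 = 92; 92 != 94 -> empty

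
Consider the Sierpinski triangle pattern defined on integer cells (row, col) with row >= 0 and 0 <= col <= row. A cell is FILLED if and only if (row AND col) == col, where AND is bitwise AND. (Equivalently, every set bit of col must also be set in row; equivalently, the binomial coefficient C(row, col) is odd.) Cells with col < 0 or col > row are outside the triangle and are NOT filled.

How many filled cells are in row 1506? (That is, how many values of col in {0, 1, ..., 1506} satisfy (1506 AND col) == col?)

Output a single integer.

Answer: 64

Derivation:
1506 in binary = 10111100010
popcount(1506) = number of 1-bits in 10111100010 = 6
A col c satisfies (1506 AND c) == c iff every set bit of c is also set in 1506; each of the 6 set bits of 1506 can independently be on or off in c.
count = 2^6 = 64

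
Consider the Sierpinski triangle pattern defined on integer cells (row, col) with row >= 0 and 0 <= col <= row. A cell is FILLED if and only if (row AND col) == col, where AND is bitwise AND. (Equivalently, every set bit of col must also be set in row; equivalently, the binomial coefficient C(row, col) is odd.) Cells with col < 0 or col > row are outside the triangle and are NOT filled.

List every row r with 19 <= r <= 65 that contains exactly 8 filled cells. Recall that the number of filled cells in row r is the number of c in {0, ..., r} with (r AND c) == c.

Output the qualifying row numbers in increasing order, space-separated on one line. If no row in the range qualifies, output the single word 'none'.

Row r has 2^popcount(r) filled cells, so we need popcount(r) = log2(8) = 3.
Scan r = 19..65 and keep those with exactly 3 one-bits:
r=19=10011 popcount=3 -> KEEP
r=20=10100 popcount=2 -> skip
r=21=10101 popcount=3 -> KEEP
r=22=10110 popcount=3 -> KEEP
r=23=10111 popcount=4 -> skip
r=24=11000 popcount=2 -> skip
r=25=11001 popcount=3 -> KEEP
r=26=11010 popcount=3 -> KEEP
r=27=11011 popcount=4 -> skip
r=28=11100 popcount=3 -> KEEP
r=29=11101 popcount=4 -> skip
r=30=11110 popcount=4 -> skip
r=31=11111 popcount=5 -> skip
r=32=100000 popcount=1 -> skip
r=33=100001 popcount=2 -> skip
r=34=100010 popcount=2 -> skip
r=35=100011 popcount=3 -> KEEP
r=36=100100 popcount=2 -> skip
r=37=100101 popcount=3 -> KEEP
r=38=100110 popcount=3 -> KEEP
r=39=100111 popcount=4 -> skip
r=40=101000 popcount=2 -> skip
r=41=101001 popcount=3 -> KEEP
r=42=101010 popcount=3 -> KEEP
r=43=101011 popcount=4 -> skip
r=44=101100 popcount=3 -> KEEP
r=45=101101 popcount=4 -> skip
r=46=101110 popcount=4 -> skip
r=47=101111 popcount=5 -> skip
r=48=110000 popcount=2 -> skip
r=49=110001 popcount=3 -> KEEP
r=50=110010 popcount=3 -> KEEP
r=51=110011 popcount=4 -> skip
r=52=110100 popcount=3 -> KEEP
r=53=110101 popcount=4 -> skip
r=54=110110 popcount=4 -> skip
r=55=110111 popcount=5 -> skip
r=56=111000 popcount=3 -> KEEP
r=57=111001 popcount=4 -> skip
r=58=111010 popcount=4 -> skip
r=59=111011 popcount=5 -> skip
r=60=111100 popcount=4 -> skip
r=61=111101 popcount=5 -> skip
r=62=111110 popcount=5 -> skip
r=63=111111 popcount=6 -> skip
r=64=1000000 popcount=1 -> skip
r=65=1000001 popcount=2 -> skip
Kept rows: 19 21 22 25 26 28 35 37 38 41 42 44 49 50 52 56

Answer: 19 21 22 25 26 28 35 37 38 41 42 44 49 50 52 56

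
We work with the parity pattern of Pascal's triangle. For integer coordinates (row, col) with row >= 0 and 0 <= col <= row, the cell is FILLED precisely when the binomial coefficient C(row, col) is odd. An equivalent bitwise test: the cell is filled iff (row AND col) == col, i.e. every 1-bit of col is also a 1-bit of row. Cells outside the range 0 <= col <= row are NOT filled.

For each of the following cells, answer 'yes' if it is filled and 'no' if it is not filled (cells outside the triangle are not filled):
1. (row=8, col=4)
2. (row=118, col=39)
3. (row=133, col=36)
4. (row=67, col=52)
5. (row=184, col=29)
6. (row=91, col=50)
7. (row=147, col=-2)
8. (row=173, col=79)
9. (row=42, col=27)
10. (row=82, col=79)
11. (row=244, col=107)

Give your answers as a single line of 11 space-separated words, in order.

(8,4): row=0b1000, col=0b100, row AND col = 0b0 = 0; 0 != 4 -> empty
(118,39): row=0b1110110, col=0b100111, row AND col = 0b100110 = 38; 38 != 39 -> empty
(133,36): row=0b10000101, col=0b100100, row AND col = 0b100 = 4; 4 != 36 -> empty
(67,52): row=0b1000011, col=0b110100, row AND col = 0b0 = 0; 0 != 52 -> empty
(184,29): row=0b10111000, col=0b11101, row AND col = 0b11000 = 24; 24 != 29 -> empty
(91,50): row=0b1011011, col=0b110010, row AND col = 0b10010 = 18; 18 != 50 -> empty
(147,-2): col outside [0, 147] -> not filled
(173,79): row=0b10101101, col=0b1001111, row AND col = 0b1101 = 13; 13 != 79 -> empty
(42,27): row=0b101010, col=0b11011, row AND col = 0b1010 = 10; 10 != 27 -> empty
(82,79): row=0b1010010, col=0b1001111, row AND col = 0b1000010 = 66; 66 != 79 -> empty
(244,107): row=0b11110100, col=0b1101011, row AND col = 0b1100000 = 96; 96 != 107 -> empty

Answer: no no no no no no no no no no no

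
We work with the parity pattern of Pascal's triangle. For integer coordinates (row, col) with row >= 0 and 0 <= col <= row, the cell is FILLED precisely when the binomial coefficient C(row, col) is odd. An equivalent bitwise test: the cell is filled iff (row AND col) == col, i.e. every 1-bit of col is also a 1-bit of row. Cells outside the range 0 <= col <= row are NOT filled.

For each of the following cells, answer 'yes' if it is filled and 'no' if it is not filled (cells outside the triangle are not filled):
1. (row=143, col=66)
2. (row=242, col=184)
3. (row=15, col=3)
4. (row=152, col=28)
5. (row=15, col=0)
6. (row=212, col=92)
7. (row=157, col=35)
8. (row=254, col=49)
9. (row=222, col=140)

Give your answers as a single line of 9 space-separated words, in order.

Answer: no no yes no yes no no no yes

Derivation:
(143,66): row=0b10001111, col=0b1000010, row AND col = 0b10 = 2; 2 != 66 -> empty
(242,184): row=0b11110010, col=0b10111000, row AND col = 0b10110000 = 176; 176 != 184 -> empty
(15,3): row=0b1111, col=0b11, row AND col = 0b11 = 3; 3 == 3 -> filled
(152,28): row=0b10011000, col=0b11100, row AND col = 0b11000 = 24; 24 != 28 -> empty
(15,0): row=0b1111, col=0b0, row AND col = 0b0 = 0; 0 == 0 -> filled
(212,92): row=0b11010100, col=0b1011100, row AND col = 0b1010100 = 84; 84 != 92 -> empty
(157,35): row=0b10011101, col=0b100011, row AND col = 0b1 = 1; 1 != 35 -> empty
(254,49): row=0b11111110, col=0b110001, row AND col = 0b110000 = 48; 48 != 49 -> empty
(222,140): row=0b11011110, col=0b10001100, row AND col = 0b10001100 = 140; 140 == 140 -> filled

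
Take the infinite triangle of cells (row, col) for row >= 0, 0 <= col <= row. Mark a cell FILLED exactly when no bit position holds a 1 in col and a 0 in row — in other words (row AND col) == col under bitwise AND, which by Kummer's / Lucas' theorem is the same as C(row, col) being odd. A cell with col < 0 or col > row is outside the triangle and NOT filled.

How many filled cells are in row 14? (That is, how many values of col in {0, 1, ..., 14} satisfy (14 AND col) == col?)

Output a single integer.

14 in binary = 1110
popcount(14) = number of 1-bits in 1110 = 3
A col c satisfies (14 AND c) == c iff every set bit of c is also set in 14; each of the 3 set bits of 14 can independently be on or off in c.
count = 2^3 = 8

Answer: 8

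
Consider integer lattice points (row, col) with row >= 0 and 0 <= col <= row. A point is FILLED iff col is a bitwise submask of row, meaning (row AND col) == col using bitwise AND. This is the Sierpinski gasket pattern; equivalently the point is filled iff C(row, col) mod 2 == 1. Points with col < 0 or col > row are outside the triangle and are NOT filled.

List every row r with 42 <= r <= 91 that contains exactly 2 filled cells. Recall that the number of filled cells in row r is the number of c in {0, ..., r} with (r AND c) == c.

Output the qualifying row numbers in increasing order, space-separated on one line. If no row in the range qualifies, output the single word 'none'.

Row r has 2^popcount(r) filled cells, so we need popcount(r) = log2(2) = 1.
Scan r = 42..91 and keep those with exactly 1 one-bits:
r=42=101010 popcount=3 -> skip
r=43=101011 popcount=4 -> skip
r=44=101100 popcount=3 -> skip
r=45=101101 popcount=4 -> skip
r=46=101110 popcount=4 -> skip
r=47=101111 popcount=5 -> skip
r=48=110000 popcount=2 -> skip
r=49=110001 popcount=3 -> skip
r=50=110010 popcount=3 -> skip
r=51=110011 popcount=4 -> skip
r=52=110100 popcount=3 -> skip
r=53=110101 popcount=4 -> skip
r=54=110110 popcount=4 -> skip
r=55=110111 popcount=5 -> skip
r=56=111000 popcount=3 -> skip
r=57=111001 popcount=4 -> skip
r=58=111010 popcount=4 -> skip
r=59=111011 popcount=5 -> skip
r=60=111100 popcount=4 -> skip
r=61=111101 popcount=5 -> skip
r=62=111110 popcount=5 -> skip
r=63=111111 popcount=6 -> skip
r=64=1000000 popcount=1 -> KEEP
r=65=1000001 popcount=2 -> skip
r=66=1000010 popcount=2 -> skip
r=67=1000011 popcount=3 -> skip
r=68=1000100 popcount=2 -> skip
r=69=1000101 popcount=3 -> skip
r=70=1000110 popcount=3 -> skip
r=71=1000111 popcount=4 -> skip
r=72=1001000 popcount=2 -> skip
r=73=1001001 popcount=3 -> skip
r=74=1001010 popcount=3 -> skip
r=75=1001011 popcount=4 -> skip
r=76=1001100 popcount=3 -> skip
r=77=1001101 popcount=4 -> skip
r=78=1001110 popcount=4 -> skip
r=79=1001111 popcount=5 -> skip
r=80=1010000 popcount=2 -> skip
r=81=1010001 popcount=3 -> skip
r=82=1010010 popcount=3 -> skip
r=83=1010011 popcount=4 -> skip
r=84=1010100 popcount=3 -> skip
r=85=1010101 popcount=4 -> skip
r=86=1010110 popcount=4 -> skip
r=87=1010111 popcount=5 -> skip
r=88=1011000 popcount=3 -> skip
r=89=1011001 popcount=4 -> skip
r=90=1011010 popcount=4 -> skip
r=91=1011011 popcount=5 -> skip
Kept rows: 64

Answer: 64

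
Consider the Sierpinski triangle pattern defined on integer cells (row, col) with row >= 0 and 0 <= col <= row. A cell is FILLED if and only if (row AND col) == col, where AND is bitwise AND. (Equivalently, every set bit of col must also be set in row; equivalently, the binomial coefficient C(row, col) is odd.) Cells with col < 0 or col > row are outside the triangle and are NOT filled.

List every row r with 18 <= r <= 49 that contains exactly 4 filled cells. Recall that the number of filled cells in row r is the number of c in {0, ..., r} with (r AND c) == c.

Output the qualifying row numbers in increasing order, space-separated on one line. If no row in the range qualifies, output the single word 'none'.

Row r has 2^popcount(r) filled cells, so we need popcount(r) = log2(4) = 2.
Scan r = 18..49 and keep those with exactly 2 one-bits:
r=18=10010 popcount=2 -> KEEP
r=19=10011 popcount=3 -> skip
r=20=10100 popcount=2 -> KEEP
r=21=10101 popcount=3 -> skip
r=22=10110 popcount=3 -> skip
r=23=10111 popcount=4 -> skip
r=24=11000 popcount=2 -> KEEP
r=25=11001 popcount=3 -> skip
r=26=11010 popcount=3 -> skip
r=27=11011 popcount=4 -> skip
r=28=11100 popcount=3 -> skip
r=29=11101 popcount=4 -> skip
r=30=11110 popcount=4 -> skip
r=31=11111 popcount=5 -> skip
r=32=100000 popcount=1 -> skip
r=33=100001 popcount=2 -> KEEP
r=34=100010 popcount=2 -> KEEP
r=35=100011 popcount=3 -> skip
r=36=100100 popcount=2 -> KEEP
r=37=100101 popcount=3 -> skip
r=38=100110 popcount=3 -> skip
r=39=100111 popcount=4 -> skip
r=40=101000 popcount=2 -> KEEP
r=41=101001 popcount=3 -> skip
r=42=101010 popcount=3 -> skip
r=43=101011 popcount=4 -> skip
r=44=101100 popcount=3 -> skip
r=45=101101 popcount=4 -> skip
r=46=101110 popcount=4 -> skip
r=47=101111 popcount=5 -> skip
r=48=110000 popcount=2 -> KEEP
r=49=110001 popcount=3 -> skip
Kept rows: 18 20 24 33 34 36 40 48

Answer: 18 20 24 33 34 36 40 48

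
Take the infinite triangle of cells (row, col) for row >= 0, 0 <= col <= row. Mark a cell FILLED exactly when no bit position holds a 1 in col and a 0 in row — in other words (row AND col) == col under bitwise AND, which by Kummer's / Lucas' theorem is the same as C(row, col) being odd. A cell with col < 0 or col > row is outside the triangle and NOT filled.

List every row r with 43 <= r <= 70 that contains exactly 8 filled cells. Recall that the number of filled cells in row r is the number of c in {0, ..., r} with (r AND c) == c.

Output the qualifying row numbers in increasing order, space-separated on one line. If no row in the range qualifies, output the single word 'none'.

Row r has 2^popcount(r) filled cells, so we need popcount(r) = log2(8) = 3.
Scan r = 43..70 and keep those with exactly 3 one-bits:
r=43=101011 popcount=4 -> skip
r=44=101100 popcount=3 -> KEEP
r=45=101101 popcount=4 -> skip
r=46=101110 popcount=4 -> skip
r=47=101111 popcount=5 -> skip
r=48=110000 popcount=2 -> skip
r=49=110001 popcount=3 -> KEEP
r=50=110010 popcount=3 -> KEEP
r=51=110011 popcount=4 -> skip
r=52=110100 popcount=3 -> KEEP
r=53=110101 popcount=4 -> skip
r=54=110110 popcount=4 -> skip
r=55=110111 popcount=5 -> skip
r=56=111000 popcount=3 -> KEEP
r=57=111001 popcount=4 -> skip
r=58=111010 popcount=4 -> skip
r=59=111011 popcount=5 -> skip
r=60=111100 popcount=4 -> skip
r=61=111101 popcount=5 -> skip
r=62=111110 popcount=5 -> skip
r=63=111111 popcount=6 -> skip
r=64=1000000 popcount=1 -> skip
r=65=1000001 popcount=2 -> skip
r=66=1000010 popcount=2 -> skip
r=67=1000011 popcount=3 -> KEEP
r=68=1000100 popcount=2 -> skip
r=69=1000101 popcount=3 -> KEEP
r=70=1000110 popcount=3 -> KEEP
Kept rows: 44 49 50 52 56 67 69 70

Answer: 44 49 50 52 56 67 69 70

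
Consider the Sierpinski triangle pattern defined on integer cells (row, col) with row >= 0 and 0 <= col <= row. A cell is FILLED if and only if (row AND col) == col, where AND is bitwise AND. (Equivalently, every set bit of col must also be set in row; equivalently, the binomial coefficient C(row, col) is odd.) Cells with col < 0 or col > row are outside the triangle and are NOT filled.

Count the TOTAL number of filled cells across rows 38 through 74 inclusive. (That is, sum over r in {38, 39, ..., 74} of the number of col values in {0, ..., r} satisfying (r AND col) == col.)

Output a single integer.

r38=100110 pc3: +8 =8
r39=100111 pc4: +16 =24
r40=101000 pc2: +4 =28
r41=101001 pc3: +8 =36
r42=101010 pc3: +8 =44
r43=101011 pc4: +16 =60
r44=101100 pc3: +8 =68
r45=101101 pc4: +16 =84
r46=101110 pc4: +16 =100
r47=101111 pc5: +32 =132
r48=110000 pc2: +4 =136
r49=110001 pc3: +8 =144
r50=110010 pc3: +8 =152
r51=110011 pc4: +16 =168
r52=110100 pc3: +8 =176
r53=110101 pc4: +16 =192
r54=110110 pc4: +16 =208
r55=110111 pc5: +32 =240
r56=111000 pc3: +8 =248
r57=111001 pc4: +16 =264
r58=111010 pc4: +16 =280
r59=111011 pc5: +32 =312
r60=111100 pc4: +16 =328
r61=111101 pc5: +32 =360
r62=111110 pc5: +32 =392
r63=111111 pc6: +64 =456
r64=1000000 pc1: +2 =458
r65=1000001 pc2: +4 =462
r66=1000010 pc2: +4 =466
r67=1000011 pc3: +8 =474
r68=1000100 pc2: +4 =478
r69=1000101 pc3: +8 =486
r70=1000110 pc3: +8 =494
r71=1000111 pc4: +16 =510
r72=1001000 pc2: +4 =514
r73=1001001 pc3: +8 =522
r74=1001010 pc3: +8 =530

Answer: 530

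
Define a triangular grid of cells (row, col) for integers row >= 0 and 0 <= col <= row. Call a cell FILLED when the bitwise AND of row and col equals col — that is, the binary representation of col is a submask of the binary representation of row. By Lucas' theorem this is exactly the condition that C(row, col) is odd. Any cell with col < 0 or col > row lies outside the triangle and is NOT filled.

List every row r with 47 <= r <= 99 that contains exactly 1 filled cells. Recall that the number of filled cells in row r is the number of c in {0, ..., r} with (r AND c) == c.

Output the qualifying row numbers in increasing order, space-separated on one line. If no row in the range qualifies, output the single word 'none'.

Row r has 2^popcount(r) filled cells, so we need popcount(r) = log2(1) = 0.
Scan r = 47..99 and keep those with exactly 0 one-bits:
r=47=101111 popcount=5 -> skip
r=48=110000 popcount=2 -> skip
r=49=110001 popcount=3 -> skip
r=50=110010 popcount=3 -> skip
r=51=110011 popcount=4 -> skip
r=52=110100 popcount=3 -> skip
r=53=110101 popcount=4 -> skip
r=54=110110 popcount=4 -> skip
r=55=110111 popcount=5 -> skip
r=56=111000 popcount=3 -> skip
r=57=111001 popcount=4 -> skip
r=58=111010 popcount=4 -> skip
r=59=111011 popcount=5 -> skip
r=60=111100 popcount=4 -> skip
r=61=111101 popcount=5 -> skip
r=62=111110 popcount=5 -> skip
r=63=111111 popcount=6 -> skip
r=64=1000000 popcount=1 -> skip
r=65=1000001 popcount=2 -> skip
r=66=1000010 popcount=2 -> skip
r=67=1000011 popcount=3 -> skip
r=68=1000100 popcount=2 -> skip
r=69=1000101 popcount=3 -> skip
r=70=1000110 popcount=3 -> skip
r=71=1000111 popcount=4 -> skip
r=72=1001000 popcount=2 -> skip
r=73=1001001 popcount=3 -> skip
r=74=1001010 popcount=3 -> skip
r=75=1001011 popcount=4 -> skip
r=76=1001100 popcount=3 -> skip
r=77=1001101 popcount=4 -> skip
r=78=1001110 popcount=4 -> skip
r=79=1001111 popcount=5 -> skip
r=80=1010000 popcount=2 -> skip
r=81=1010001 popcount=3 -> skip
r=82=1010010 popcount=3 -> skip
r=83=1010011 popcount=4 -> skip
r=84=1010100 popcount=3 -> skip
r=85=1010101 popcount=4 -> skip
r=86=1010110 popcount=4 -> skip
r=87=1010111 popcount=5 -> skip
r=88=1011000 popcount=3 -> skip
r=89=1011001 popcount=4 -> skip
r=90=1011010 popcount=4 -> skip
r=91=1011011 popcount=5 -> skip
r=92=1011100 popcount=4 -> skip
r=93=1011101 popcount=5 -> skip
r=94=1011110 popcount=5 -> skip
r=95=1011111 popcount=6 -> skip
r=96=1100000 popcount=2 -> skip
r=97=1100001 popcount=3 -> skip
r=98=1100010 popcount=3 -> skip
r=99=1100011 popcount=4 -> skip
Kept rows: none

Answer: none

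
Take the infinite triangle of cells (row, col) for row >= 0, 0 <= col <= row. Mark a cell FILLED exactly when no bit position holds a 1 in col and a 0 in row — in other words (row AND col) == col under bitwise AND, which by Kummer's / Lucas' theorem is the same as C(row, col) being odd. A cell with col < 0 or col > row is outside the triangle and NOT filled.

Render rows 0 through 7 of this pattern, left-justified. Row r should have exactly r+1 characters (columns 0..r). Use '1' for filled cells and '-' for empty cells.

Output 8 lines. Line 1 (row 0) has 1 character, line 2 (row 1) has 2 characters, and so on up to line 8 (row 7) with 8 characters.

r0=0: 1
r1=1: 11
r2=10: 1-1
r3=11: 1111
r4=100: 1---1
r5=101: 11--11
r6=110: 1-1-1-1
r7=111: 11111111

Answer: 1
11
1-1
1111
1---1
11--11
1-1-1-1
11111111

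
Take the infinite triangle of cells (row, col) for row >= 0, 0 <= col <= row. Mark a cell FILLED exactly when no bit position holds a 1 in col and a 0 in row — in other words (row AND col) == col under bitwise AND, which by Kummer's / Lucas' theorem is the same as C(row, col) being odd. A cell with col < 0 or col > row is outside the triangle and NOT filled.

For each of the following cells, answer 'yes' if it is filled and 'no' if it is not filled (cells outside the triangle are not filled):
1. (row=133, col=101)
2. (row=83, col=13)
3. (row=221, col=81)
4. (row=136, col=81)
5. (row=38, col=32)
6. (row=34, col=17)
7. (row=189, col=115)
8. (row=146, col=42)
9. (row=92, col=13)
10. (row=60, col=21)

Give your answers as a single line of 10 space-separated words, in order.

Answer: no no yes no yes no no no no no

Derivation:
(133,101): row=0b10000101, col=0b1100101, row AND col = 0b101 = 5; 5 != 101 -> empty
(83,13): row=0b1010011, col=0b1101, row AND col = 0b1 = 1; 1 != 13 -> empty
(221,81): row=0b11011101, col=0b1010001, row AND col = 0b1010001 = 81; 81 == 81 -> filled
(136,81): row=0b10001000, col=0b1010001, row AND col = 0b0 = 0; 0 != 81 -> empty
(38,32): row=0b100110, col=0b100000, row AND col = 0b100000 = 32; 32 == 32 -> filled
(34,17): row=0b100010, col=0b10001, row AND col = 0b0 = 0; 0 != 17 -> empty
(189,115): row=0b10111101, col=0b1110011, row AND col = 0b110001 = 49; 49 != 115 -> empty
(146,42): row=0b10010010, col=0b101010, row AND col = 0b10 = 2; 2 != 42 -> empty
(92,13): row=0b1011100, col=0b1101, row AND col = 0b1100 = 12; 12 != 13 -> empty
(60,21): row=0b111100, col=0b10101, row AND col = 0b10100 = 20; 20 != 21 -> empty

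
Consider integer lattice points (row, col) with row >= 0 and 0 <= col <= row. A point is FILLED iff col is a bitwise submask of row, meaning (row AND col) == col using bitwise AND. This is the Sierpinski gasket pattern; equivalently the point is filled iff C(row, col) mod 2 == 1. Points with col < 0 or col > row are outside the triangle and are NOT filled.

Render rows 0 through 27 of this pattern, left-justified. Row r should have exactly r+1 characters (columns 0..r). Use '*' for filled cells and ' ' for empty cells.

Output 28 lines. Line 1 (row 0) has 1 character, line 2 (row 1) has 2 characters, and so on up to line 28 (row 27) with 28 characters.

r0=0: *
r1=1: **
r2=10: * *
r3=11: ****
r4=100: *   *
r5=101: **  **
r6=110: * * * *
r7=111: ********
r8=1000: *       *
r9=1001: **      **
r10=1010: * *     * *
r11=1011: ****    ****
r12=1100: *   *   *   *
r13=1101: **  **  **  **
r14=1110: * * * * * * * *
r15=1111: ****************
r16=10000: *               *
r17=10001: **              **
r18=10010: * *             * *
r19=10011: ****            ****
r20=10100: *   *           *   *
r21=10101: **  **          **  **
r22=10110: * * * *         * * * *
r23=10111: ********        ********
r24=11000: *       *       *       *
r25=11001: **      **      **      **
r26=11010: * *     * *     * *     * *
r27=11011: ****    ****    ****    ****

Answer: *
**
* *
****
*   *
**  **
* * * *
********
*       *
**      **
* *     * *
****    ****
*   *   *   *
**  **  **  **
* * * * * * * *
****************
*               *
**              **
* *             * *
****            ****
*   *           *   *
**  **          **  **
* * * *         * * * *
********        ********
*       *       *       *
**      **      **      **
* *     * *     * *     * *
****    ****    ****    ****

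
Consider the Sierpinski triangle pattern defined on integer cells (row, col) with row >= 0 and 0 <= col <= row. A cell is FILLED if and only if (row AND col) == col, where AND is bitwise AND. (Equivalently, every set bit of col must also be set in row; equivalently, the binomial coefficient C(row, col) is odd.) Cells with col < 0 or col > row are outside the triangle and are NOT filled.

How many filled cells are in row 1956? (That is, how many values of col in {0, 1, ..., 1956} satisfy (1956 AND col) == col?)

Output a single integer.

1956 in binary = 11110100100
popcount(1956) = number of 1-bits in 11110100100 = 6
A col c satisfies (1956 AND c) == c iff every set bit of c is also set in 1956; each of the 6 set bits of 1956 can independently be on or off in c.
count = 2^6 = 64

Answer: 64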